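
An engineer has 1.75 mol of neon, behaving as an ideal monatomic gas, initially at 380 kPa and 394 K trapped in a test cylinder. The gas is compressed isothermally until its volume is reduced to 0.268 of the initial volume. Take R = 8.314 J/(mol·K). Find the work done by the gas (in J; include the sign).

-7550 J

V₁ = nRT₁/P₁ = 1.75×8.314×394/380 = 15.1 L.
Isothermal: T stays 394 K; PV = const ⇒ V₂ = 4.04 L, P₂ = 1420 kPa.
W = nRT ln(V₂/V₁) = 1.75×8.314×394×ln(0.268) = -7550 J.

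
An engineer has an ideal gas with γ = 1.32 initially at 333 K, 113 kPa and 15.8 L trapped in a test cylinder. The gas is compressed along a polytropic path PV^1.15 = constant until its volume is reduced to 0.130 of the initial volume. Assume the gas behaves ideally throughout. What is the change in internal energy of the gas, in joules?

2000 J

n = P₁V₁/(RT₁) = 113×15.8/(8.314×333) = 0.645 mol.
Polytropic n=1.15: T₂ = T₁(V₁/V₂)^(n−1) = 333×(7.69)^0.15 = 452 K; P₂ = P₁(V₁/V₂)^n = 1180 kPa.
For an ideal gas ΔU = nCvΔT with Cv = R/(γ−1) = 26.0 J/(mol·K).
ΔU = 0.645×26.0×(452−333) = 2000 J.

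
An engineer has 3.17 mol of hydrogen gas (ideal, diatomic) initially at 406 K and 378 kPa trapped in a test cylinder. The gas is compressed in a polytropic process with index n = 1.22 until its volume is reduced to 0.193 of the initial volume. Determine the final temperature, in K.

583 K

V₁ = nRT₁/P₁ = 3.17×8.314×406/378 = 28.3 L.
Polytropic n=1.22: T₂ = T₁(V₁/V₂)^(n−1) = 406×(5.18)^0.22 = 583 K; P₂ = P₁(V₁/V₂)^n = 2810 kPa.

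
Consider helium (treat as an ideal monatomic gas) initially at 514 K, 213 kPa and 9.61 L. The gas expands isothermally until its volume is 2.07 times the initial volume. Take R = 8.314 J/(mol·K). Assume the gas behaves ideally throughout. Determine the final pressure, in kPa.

Isothermal: T stays 514 K; PV = const ⇒ V₂ = 19.9 L, P₂ = 103 kPa.

103 kPa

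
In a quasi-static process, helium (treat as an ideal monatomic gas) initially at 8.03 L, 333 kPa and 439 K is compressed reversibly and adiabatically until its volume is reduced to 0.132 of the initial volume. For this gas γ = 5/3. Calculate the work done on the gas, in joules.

n = P₁V₁/(RT₁) = 333×8.03/(8.314×439) = 0.733 mol.
Adiabatic: TV^(γ−1) = const ⇒ T₂ = 439×(7.58)^0.667 = 1690 K; PV^γ = const ⇒ P₂ = 9730 kPa.
ΔU = nCvΔT = 0.733×12.5×(1690−439) = 11500 J.
Q = 0 for an adiabatic process, so W = −ΔU = -11500 J.
Work done on the gas = −W_by = 11500 J.

11500 J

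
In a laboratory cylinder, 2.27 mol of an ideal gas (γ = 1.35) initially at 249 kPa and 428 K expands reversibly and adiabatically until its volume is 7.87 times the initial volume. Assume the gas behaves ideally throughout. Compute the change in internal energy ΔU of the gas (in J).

V₁ = nRT₁/P₁ = 2.27×8.314×428/249 = 32.4 L.
Adiabatic: TV^(γ−1) = const ⇒ T₂ = 428×(0.127)^0.350 = 208 K; PV^γ = const ⇒ P₂ = 15.4 kPa.
For an ideal gas ΔU = nCvΔT with Cv = R/(γ−1) = 23.8 J/(mol·K).
ΔU = 2.27×23.8×(208−428) = -11900 J.

-11900 J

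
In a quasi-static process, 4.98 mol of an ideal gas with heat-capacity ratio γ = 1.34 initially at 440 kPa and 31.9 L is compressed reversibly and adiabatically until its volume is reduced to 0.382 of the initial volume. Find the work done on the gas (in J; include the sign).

T₁ = P₁V₁/(nR) = 440×31.9/(4.98×8.314) = 339 K.
Adiabatic: TV^(γ−1) = const ⇒ T₂ = 339×(2.62)^0.340 = 470 K; PV^γ = const ⇒ P₂ = 1600 kPa.
ΔU = nCvΔT = 4.98×24.5×(470−339) = 16000 J.
Q = 0 for an adiabatic process, so W = −ΔU = -16000 J.
Work done on the gas = −W_by = 16000 J.

16000 J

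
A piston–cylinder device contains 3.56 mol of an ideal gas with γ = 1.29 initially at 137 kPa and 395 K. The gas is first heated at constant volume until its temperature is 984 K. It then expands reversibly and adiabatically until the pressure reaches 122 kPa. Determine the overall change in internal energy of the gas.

39400 J

V₁ = nRT₁/P₁ = 3.56×8.314×395/137 = 85.3 L.
Step 1 — Isochoric: V stays 85.3 L; P/T = const ⇒ T₂ = 984 K, P₂ = 341 kPa.
W = 0 (no volume change).
ΔU = nCvΔT = 3.56×28.7×(984−395) = 60100 J.
Q = ΔU = 60100 J.
State after step 1: P = 341 kPa, V = 85.3 L, T = 984 K.
Step 2 — Adiabatic: T₂/T₁ = (P₂/P₁)^((γ−1)/γ) ⇒ T₂ = 984×(0.357)^0.225 = 781 K; V₂ = 189 L.
ΔU = nCvΔT = 3.56×28.7×(781−984) = -20700 J.
Q = 0 for an adiabatic process, so W = −ΔU = 20700 J.
Net over both steps: W = 20700 J, Q = 60100 J, ΔU = 39400 J.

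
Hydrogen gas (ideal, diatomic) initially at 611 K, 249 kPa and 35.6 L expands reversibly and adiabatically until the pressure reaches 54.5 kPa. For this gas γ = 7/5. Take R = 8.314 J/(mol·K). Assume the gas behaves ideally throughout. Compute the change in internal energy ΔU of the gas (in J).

n = P₁V₁/(RT₁) = 249×35.6/(8.314×611) = 1.75 mol.
Adiabatic: T₂/T₁ = (P₂/P₁)^((γ−1)/γ) ⇒ T₂ = 611×(0.219)^0.286 = 396 K; V₂ = 105 L.
For an ideal gas ΔU = nCvΔT with Cv = (5/2)R = 20.8 J/(mol·K).
ΔU = 1.75×20.8×(396−611) = -7800 J.

-7800 J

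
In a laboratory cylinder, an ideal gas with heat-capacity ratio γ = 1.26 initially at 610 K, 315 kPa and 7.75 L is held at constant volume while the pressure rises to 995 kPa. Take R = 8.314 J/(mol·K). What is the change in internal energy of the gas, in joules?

20300 J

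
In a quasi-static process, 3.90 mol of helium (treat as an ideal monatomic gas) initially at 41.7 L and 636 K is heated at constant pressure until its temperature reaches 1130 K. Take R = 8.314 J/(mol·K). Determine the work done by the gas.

16000 J

P₁ = nRT₁/V₁ = 3.90×8.314×636/41.7 = 495 kPa.
Isobaric: P stays 495 kPa; V/T = const ⇒ T₂ = 1130 K, V₂ = 74.1 L.
W = PΔV = 495×(74.1−41.7) kPa·L = 16000 J.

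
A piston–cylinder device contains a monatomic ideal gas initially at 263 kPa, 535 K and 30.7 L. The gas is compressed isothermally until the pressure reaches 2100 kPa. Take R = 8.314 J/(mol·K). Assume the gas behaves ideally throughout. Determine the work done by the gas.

n = P₁V₁/(RT₁) = 263×30.7/(8.314×535) = 1.82 mol.
Isothermal: T stays 535 K; PV = const ⇒ V₂ = 3.84 L, P₂ = 2100 kPa.
W = nRT ln(V₂/V₁) = 1.82×8.314×535×ln(0.125) = -16800 J.

-16800 J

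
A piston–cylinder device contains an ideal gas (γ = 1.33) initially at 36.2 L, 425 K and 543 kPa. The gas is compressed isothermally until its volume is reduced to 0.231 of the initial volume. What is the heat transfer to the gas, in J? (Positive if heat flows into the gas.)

n = P₁V₁/(RT₁) = 543×36.2/(8.314×425) = 5.56 mol.
Isothermal: T stays 425 K; PV = const ⇒ V₂ = 8.36 L, P₂ = 2350 kPa.
ΔU = 0 (ideal gas, T constant).
W = nRT ln(V₂/V₁) = 5.56×8.314×425×ln(0.231) = -28800 J.
Q = ΔU + W = -28800 J.

-28800 J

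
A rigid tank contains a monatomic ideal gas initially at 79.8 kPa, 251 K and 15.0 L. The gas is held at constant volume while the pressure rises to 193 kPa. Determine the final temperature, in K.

607 K

Isochoric: V stays 15.0 L; P/T = const ⇒ T₂ = 607 K, P₂ = 193 kPa.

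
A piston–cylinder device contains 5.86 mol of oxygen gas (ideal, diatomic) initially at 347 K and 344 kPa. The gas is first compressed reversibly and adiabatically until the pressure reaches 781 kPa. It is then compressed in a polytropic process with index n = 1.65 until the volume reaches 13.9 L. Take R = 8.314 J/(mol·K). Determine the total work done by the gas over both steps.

-29300 J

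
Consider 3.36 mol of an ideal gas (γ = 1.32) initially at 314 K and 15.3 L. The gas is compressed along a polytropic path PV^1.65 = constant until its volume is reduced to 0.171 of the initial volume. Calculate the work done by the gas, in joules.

P₁ = nRT₁/V₁ = 3.36×8.314×314/15.3 = 573 kPa.
Polytropic n=1.65: T₂ = T₁(V₁/V₂)^(n−1) = 314×(5.85)^0.65 = 990 K; P₂ = P₁(V₁/V₂)^n = 10600 kPa.
W = (P₁V₁−P₂V₂)/(n−1) = (573×15.3−10600×2.62)/0.65 = -29000 J.

-29000 J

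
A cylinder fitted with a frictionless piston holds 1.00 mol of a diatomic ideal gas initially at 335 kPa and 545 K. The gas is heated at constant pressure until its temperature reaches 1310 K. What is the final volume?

V₁ = nRT₁/P₁ = 1.00×8.314×545/335 = 13.5 L.
Isobaric: P stays 335 kPa; V/T = const ⇒ T₂ = 1310 K, V₂ = 32.5 L.

32.5 L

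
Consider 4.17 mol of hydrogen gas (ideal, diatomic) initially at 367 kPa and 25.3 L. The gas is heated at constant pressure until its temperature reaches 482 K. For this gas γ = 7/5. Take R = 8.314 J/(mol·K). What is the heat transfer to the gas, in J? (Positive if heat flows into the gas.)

T₁ = P₁V₁/(nR) = 367×25.3/(4.17×8.314) = 268 K.
Isobaric: P stays 367 kPa; V/T = const ⇒ T₂ = 482 K, V₂ = 45.5 L.
W = PΔV = 367×(45.5−25.3) kPa·L = 7430 J.
ΔU = nCvΔT = 4.17×20.8×(482−268) = 18600 J.
Q = ΔU + W = nCpΔT = 26000 J.

26000 J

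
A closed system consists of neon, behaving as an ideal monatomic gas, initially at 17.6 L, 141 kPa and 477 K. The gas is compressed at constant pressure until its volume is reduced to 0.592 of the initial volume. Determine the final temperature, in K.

282 K

Isobaric: P stays 141 kPa; V/T = const ⇒ T₂ = 282 K, V₂ = 10.4 L.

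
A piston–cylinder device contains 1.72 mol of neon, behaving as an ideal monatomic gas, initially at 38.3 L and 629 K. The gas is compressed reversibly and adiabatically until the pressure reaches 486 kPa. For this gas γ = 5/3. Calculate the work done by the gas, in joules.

-4560 J

P₁ = nRT₁/V₁ = 1.72×8.314×629/38.3 = 235 kPa.
Adiabatic: T₂/T₁ = (P₂/P₁)^((γ−1)/γ) ⇒ T₂ = 629×(2.07)^0.400 = 841 K; V₂ = 24.8 L.
ΔU = nCvΔT = 1.72×12.5×(841−629) = 4560 J.
Q = 0 for an adiabatic process, so W = −ΔU = -4560 J.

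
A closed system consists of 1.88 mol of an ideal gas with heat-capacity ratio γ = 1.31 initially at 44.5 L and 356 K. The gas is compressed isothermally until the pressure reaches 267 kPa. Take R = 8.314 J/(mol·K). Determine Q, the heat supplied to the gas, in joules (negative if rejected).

-4220 J

P₁ = nRT₁/V₁ = 1.88×8.314×356/44.5 = 125 kPa.
Isothermal: T stays 356 K; PV = const ⇒ V₂ = 20.8 L, P₂ = 267 kPa.
ΔU = 0 (ideal gas, T constant).
W = nRT ln(V₂/V₁) = 1.88×8.314×356×ln(0.468) = -4220 J.
Q = ΔU + W = -4220 J.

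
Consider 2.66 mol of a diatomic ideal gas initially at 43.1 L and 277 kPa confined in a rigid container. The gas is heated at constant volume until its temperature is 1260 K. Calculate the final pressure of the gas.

T₁ = P₁V₁/(nR) = 277×43.1/(2.66×8.314) = 540 K.
Isochoric: V stays 43.1 L; P/T = const ⇒ T₂ = 1260 K, P₂ = 647 kPa.

647 kPa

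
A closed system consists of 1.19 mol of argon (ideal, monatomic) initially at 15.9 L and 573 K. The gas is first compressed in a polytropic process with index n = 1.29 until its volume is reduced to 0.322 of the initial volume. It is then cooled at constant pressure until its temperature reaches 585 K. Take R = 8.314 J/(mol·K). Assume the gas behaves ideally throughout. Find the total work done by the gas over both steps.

P₁ = nRT₁/V₁ = 1.19×8.314×573/15.9 = 357 kPa.
Step 1 — Polytropic n=1.29: T₂ = T₁(V₁/V₂)^(n−1) = 573×(3.11)^0.29 = 796 K; P₂ = P₁(V₁/V₂)^n = 1540 kPa.
W = (P₁V₁−P₂V₂)/(n−1) = (357×15.9−1540×5.12)/0.29 = -7610 J.
ΔU = nCvΔT = 1.19×12.5×(796−573) = 3310 J.
Q = ΔU + W = -4300 J.
State after step 1: P = 1540 kPa, V = 5.12 L, T = 796 K.
Step 2 — Isobaric: P stays 1540 kPa; V/T = const ⇒ T₂ = 585 K, V₂ = 3.76 L.
W = PΔV = 1540×(3.76−5.12) kPa·L = -2090 J.
ΔU = nCvΔT = 1.19×12.5×(585−796) = -3130 J.
Q = ΔU + W = nCpΔT = -5220 J.
Net over both steps: W = -9690 J, Q = -9510 J, ΔU = 178 J.

-9690 J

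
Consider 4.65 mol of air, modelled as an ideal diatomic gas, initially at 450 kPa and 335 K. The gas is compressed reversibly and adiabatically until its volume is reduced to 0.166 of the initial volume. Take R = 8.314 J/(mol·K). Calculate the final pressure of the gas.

5560 kPa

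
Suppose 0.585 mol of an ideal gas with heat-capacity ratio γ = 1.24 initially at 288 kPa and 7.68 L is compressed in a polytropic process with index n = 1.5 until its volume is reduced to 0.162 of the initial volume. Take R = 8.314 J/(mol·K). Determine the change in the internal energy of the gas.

13700 J

T₁ = P₁V₁/(nR) = 288×7.68/(0.585×8.314) = 455 K.
Polytropic n=1.5: T₂ = T₁(V₁/V₂)^(n−1) = 455×(6.17)^0.50 = 1130 K; P₂ = P₁(V₁/V₂)^n = 4420 kPa.
For an ideal gas ΔU = nCvΔT with Cv = R/(γ−1) = 34.6 J/(mol·K).
ΔU = 0.585×34.6×(1130−455) = 13700 J.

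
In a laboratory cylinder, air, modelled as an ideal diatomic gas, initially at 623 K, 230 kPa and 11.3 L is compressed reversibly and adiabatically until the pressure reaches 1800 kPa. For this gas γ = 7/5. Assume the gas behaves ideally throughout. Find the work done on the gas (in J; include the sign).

n = P₁V₁/(RT₁) = 230×11.3/(8.314×623) = 0.502 mol.
Adiabatic: T₂/T₁ = (P₂/P₁)^((γ−1)/γ) ⇒ T₂ = 623×(7.83)^0.286 = 1120 K; V₂ = 2.60 L.
ΔU = nCvΔT = 0.502×20.8×(1120−623) = 5200 J.
Q = 0 for an adiabatic process, so W = −ΔU = -5200 J.
Work done on the gas = −W_by = 5200 J.

5200 J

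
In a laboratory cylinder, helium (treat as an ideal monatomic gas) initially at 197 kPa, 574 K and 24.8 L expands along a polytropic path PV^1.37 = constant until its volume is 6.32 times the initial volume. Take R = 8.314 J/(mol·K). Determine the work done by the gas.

6530 J

n = P₁V₁/(RT₁) = 197×24.8/(8.314×574) = 1.02 mol.
Polytropic n=1.37: T₂ = T₁(V₁/V₂)^(n−1) = 574×(0.158)^0.37 = 290 K; P₂ = P₁(V₁/V₂)^n = 15.8 kPa.
W = (P₁V₁−P₂V₂)/(n−1) = (197×24.8−15.8×157)/0.37 = 6530 J.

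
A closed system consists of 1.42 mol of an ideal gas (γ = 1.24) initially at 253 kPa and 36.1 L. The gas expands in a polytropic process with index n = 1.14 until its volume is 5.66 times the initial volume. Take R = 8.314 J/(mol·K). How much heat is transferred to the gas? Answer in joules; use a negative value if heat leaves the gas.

5860 J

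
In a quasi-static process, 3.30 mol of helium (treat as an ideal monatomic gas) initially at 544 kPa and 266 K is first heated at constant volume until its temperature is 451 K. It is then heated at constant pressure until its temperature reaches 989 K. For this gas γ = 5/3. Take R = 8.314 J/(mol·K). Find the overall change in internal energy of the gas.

V₁ = nRT₁/P₁ = 3.30×8.314×266/544 = 13.4 L.
Step 1 — Isochoric: V stays 13.4 L; P/T = const ⇒ T₂ = 451 K, P₂ = 922 kPa.
W = 0 (no volume change).
ΔU = nCvΔT = 3.30×12.5×(451−266) = 7610 J.
Q = ΔU = 7610 J.
State after step 1: P = 922 kPa, V = 13.4 L, T = 451 K.
Step 2 — Isobaric: P stays 922 kPa; V/T = const ⇒ T₂ = 989 K, V₂ = 29.4 L.
W = PΔV = 922×(29.4−13.4) kPa·L = 14800 J.
ΔU = nCvΔT = 3.30×12.5×(989−451) = 22100 J.
Q = ΔU + W = nCpΔT = 36900 J.
Net over both steps: W = 14800 J, Q = 44500 J, ΔU = 29800 J.

29800 J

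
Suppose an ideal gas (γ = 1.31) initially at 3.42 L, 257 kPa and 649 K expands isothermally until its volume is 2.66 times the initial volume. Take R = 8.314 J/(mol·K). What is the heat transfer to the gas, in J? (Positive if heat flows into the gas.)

n = P₁V₁/(RT₁) = 257×3.42/(8.314×649) = 0.163 mol.
Isothermal: T stays 649 K; PV = const ⇒ V₂ = 9.10 L, P₂ = 96.6 kPa.
ΔU = 0 (ideal gas, T constant).
W = nRT ln(V₂/V₁) = 0.163×8.314×649×ln(2.66) = 860 J.
Q = ΔU + W = 860 J.

860 J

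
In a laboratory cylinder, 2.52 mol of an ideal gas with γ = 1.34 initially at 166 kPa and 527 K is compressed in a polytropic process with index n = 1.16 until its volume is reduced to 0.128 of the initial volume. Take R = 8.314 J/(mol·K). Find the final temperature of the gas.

732 K

V₁ = nRT₁/P₁ = 2.52×8.314×527/166 = 66.5 L.
Polytropic n=1.16: T₂ = T₁(V₁/V₂)^(n−1) = 527×(7.81)^0.16 = 732 K; P₂ = P₁(V₁/V₂)^n = 1800 kPa.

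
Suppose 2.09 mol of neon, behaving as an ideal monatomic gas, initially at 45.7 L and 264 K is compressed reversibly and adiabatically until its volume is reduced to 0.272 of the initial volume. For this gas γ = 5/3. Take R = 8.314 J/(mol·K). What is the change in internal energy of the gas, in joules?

9510 J

P₁ = nRT₁/V₁ = 2.09×8.314×264/45.7 = 100 kPa.
Adiabatic: TV^(γ−1) = const ⇒ T₂ = 264×(3.68)^0.667 = 629 K; PV^γ = const ⇒ P₂ = 879 kPa.
For an ideal gas ΔU = nCvΔT with Cv = (3/2)R = 12.5 J/(mol·K).
ΔU = 2.09×12.5×(629−264) = 9510 J.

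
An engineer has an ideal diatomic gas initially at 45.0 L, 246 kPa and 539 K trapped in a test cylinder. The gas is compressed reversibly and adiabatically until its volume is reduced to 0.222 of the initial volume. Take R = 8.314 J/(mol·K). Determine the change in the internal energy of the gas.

22900 J

n = P₁V₁/(RT₁) = 246×45.0/(8.314×539) = 2.47 mol.
Adiabatic: TV^(γ−1) = const ⇒ T₂ = 539×(4.50)^0.400 = 984 K; PV^γ = const ⇒ P₂ = 2020 kPa.
For an ideal gas ΔU = nCvΔT with Cv = (5/2)R = 20.8 J/(mol·K).
ΔU = 2.47×20.8×(984−539) = 22900 J.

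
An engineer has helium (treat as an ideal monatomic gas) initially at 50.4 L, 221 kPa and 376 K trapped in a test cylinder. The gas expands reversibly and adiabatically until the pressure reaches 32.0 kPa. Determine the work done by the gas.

8990 J

n = P₁V₁/(RT₁) = 221×50.4/(8.314×376) = 3.56 mol.
Adiabatic: T₂/T₁ = (P₂/P₁)^((γ−1)/γ) ⇒ T₂ = 376×(0.145)^0.400 = 174 K; V₂ = 161 L.
ΔU = nCvΔT = 3.56×12.5×(174−376) = -8990 J.
Q = 0 for an adiabatic process, so W = −ΔU = 8990 J.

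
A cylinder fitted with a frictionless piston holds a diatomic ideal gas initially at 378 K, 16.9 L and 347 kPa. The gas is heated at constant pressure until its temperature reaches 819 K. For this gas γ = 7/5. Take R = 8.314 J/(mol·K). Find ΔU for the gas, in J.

n = P₁V₁/(RT₁) = 347×16.9/(8.314×378) = 1.87 mol.
Isobaric: P stays 347 kPa; V/T = const ⇒ T₂ = 819 K, V₂ = 36.6 L.
For an ideal gas ΔU = nCvΔT with Cv = (5/2)R = 20.8 J/(mol·K).
ΔU = 1.87×20.8×(819−378) = 17100 J.

17100 J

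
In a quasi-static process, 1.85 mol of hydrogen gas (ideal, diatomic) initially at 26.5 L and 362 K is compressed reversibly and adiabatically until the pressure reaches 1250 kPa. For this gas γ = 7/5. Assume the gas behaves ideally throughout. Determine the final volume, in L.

7.41 L

P₁ = nRT₁/V₁ = 1.85×8.314×362/26.5 = 210 kPa.
Adiabatic: T₂/T₁ = (P₂/P₁)^((γ−1)/γ) ⇒ T₂ = 362×(5.95)^0.286 = 603 K; V₂ = 7.41 L.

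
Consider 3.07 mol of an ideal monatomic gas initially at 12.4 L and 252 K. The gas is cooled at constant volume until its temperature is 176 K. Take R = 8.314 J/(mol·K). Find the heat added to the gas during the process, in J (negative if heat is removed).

-2910 J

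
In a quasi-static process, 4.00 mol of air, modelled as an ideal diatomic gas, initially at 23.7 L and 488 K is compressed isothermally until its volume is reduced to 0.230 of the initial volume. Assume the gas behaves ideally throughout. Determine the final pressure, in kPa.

2980 kPa

P₁ = nRT₁/V₁ = 4.00×8.314×488/23.7 = 685 kPa.
Isothermal: T stays 488 K; PV = const ⇒ V₂ = 5.45 L, P₂ = 2980 kPa.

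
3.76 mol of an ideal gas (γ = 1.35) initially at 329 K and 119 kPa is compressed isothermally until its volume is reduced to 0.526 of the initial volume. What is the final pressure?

226 kPa

V₁ = nRT₁/P₁ = 3.76×8.314×329/119 = 86.4 L.
Isothermal: T stays 329 K; PV = const ⇒ V₂ = 45.5 L, P₂ = 226 kPa.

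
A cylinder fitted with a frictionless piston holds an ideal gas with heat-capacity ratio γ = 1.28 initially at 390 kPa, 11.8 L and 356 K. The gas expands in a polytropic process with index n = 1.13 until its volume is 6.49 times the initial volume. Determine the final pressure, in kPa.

47.1 kPa

Polytropic n=1.13: T₂ = T₁(V₁/V₂)^(n−1) = 356×(0.154)^0.13 = 279 K; P₂ = P₁(V₁/V₂)^n = 47.1 kPa.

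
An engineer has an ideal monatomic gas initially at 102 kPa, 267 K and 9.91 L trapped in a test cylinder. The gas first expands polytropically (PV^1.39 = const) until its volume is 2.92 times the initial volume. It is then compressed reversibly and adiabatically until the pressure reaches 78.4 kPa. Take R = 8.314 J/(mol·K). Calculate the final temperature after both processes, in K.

287 K

n = P₁V₁/(RT₁) = 102×9.91/(8.314×267) = 0.455 mol.
Step 1 — Polytropic n=1.39: T₂ = T₁(V₁/V₂)^(n−1) = 267×(0.342)^0.39 = 176 K; P₂ = P₁(V₁/V₂)^n = 23.0 kPa.
W = (P₁V₁−P₂V₂)/(n−1) = (102×9.91−23.0×28.9)/0.39 = 885 J.
ΔU = nCvΔT = 0.455×12.5×(176−267) = -518 J.
Q = ΔU + W = 367 J.
State after step 1: P = 23.0 kPa, V = 28.9 L, T = 176 K.
Step 2 — Adiabatic: T₂/T₁ = (P₂/P₁)^((γ−1)/γ) ⇒ T₂ = 176×(3.41)^0.400 = 287 K; V₂ = 13.9 L.
ΔU = nCvΔT = 0.455×12.5×(287−176) = 632 J.
Q = 0 for an adiabatic process, so W = −ΔU = -632 J.
Net over both steps: W = 253 J, Q = 367 J, ΔU = 114 J.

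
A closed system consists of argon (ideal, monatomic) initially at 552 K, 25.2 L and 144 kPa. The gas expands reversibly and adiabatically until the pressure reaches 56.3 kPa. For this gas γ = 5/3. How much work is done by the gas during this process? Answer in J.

1700 J

n = P₁V₁/(RT₁) = 144×25.2/(8.314×552) = 0.791 mol.
Adiabatic: T₂/T₁ = (P₂/P₁)^((γ−1)/γ) ⇒ T₂ = 552×(0.391)^0.400 = 379 K; V₂ = 44.3 L.
ΔU = nCvΔT = 0.791×12.5×(379−552) = -1700 J.
Q = 0 for an adiabatic process, so W = −ΔU = 1700 J.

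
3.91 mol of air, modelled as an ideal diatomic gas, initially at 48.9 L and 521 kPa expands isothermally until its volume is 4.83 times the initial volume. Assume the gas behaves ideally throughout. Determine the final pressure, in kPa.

T₁ = P₁V₁/(nR) = 521×48.9/(3.91×8.314) = 784 K.
Isothermal: T stays 784 K; PV = const ⇒ V₂ = 236 L, P₂ = 108 kPa.

108 kPa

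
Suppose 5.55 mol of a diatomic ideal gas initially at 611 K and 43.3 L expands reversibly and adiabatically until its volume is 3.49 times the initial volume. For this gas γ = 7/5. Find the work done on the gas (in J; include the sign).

-27700 J

P₁ = nRT₁/V₁ = 5.55×8.314×611/43.3 = 651 kPa.
Adiabatic: TV^(γ−1) = const ⇒ T₂ = 611×(0.287)^0.400 = 371 K; PV^γ = const ⇒ P₂ = 113 kPa.
ΔU = nCvΔT = 5.55×20.8×(371−611) = -27700 J.
Q = 0 for an adiabatic process, so W = −ΔU = 27700 J.
Work done on the gas = −W_by = -27700 J.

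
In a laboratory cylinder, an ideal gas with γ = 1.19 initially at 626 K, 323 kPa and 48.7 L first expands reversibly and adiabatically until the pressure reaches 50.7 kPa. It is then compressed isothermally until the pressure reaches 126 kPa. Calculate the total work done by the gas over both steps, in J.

10500 J

n = P₁V₁/(RT₁) = 323×48.7/(8.314×626) = 3.02 mol.
Step 1 — Adiabatic: T₂/T₁ = (P₂/P₁)^((γ−1)/γ) ⇒ T₂ = 626×(0.157)^0.160 = 466 K; V₂ = 231 L.
ΔU = nCvΔT = 3.02×43.8×(466−626) = -21200 J.
Q = 0 for an adiabatic process, so W = −ΔU = 21200 J.
State after step 1: P = 50.7 kPa, V = 231 L, T = 466 K.
Step 2 — Isothermal: T stays 466 K; PV = const ⇒ V₂ = 92.9 L, P₂ = 126 kPa.
ΔU = 0 (ideal gas, T constant).
W = nRT ln(V₂/V₁) = 3.02×8.314×466×ln(0.402) = -10700 J.
Q = ΔU + W = -10700 J.
Net over both steps: W = 10500 J, Q = -10700 J, ΔU = -21200 J.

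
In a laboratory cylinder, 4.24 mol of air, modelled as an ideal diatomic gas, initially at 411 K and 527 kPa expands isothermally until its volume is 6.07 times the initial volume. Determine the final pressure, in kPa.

V₁ = nRT₁/P₁ = 4.24×8.314×411/527 = 27.5 L.
Isothermal: T stays 411 K; PV = const ⇒ V₂ = 167 L, P₂ = 86.8 kPa.

86.8 kPa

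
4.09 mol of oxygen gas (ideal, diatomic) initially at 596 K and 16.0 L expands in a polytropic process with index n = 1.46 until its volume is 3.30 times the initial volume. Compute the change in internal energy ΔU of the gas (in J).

-21400 J

P₁ = nRT₁/V₁ = 4.09×8.314×596/16.0 = 1270 kPa.
Polytropic n=1.46: T₂ = T₁(V₁/V₂)^(n−1) = 596×(0.303)^0.46 = 344 K; P₂ = P₁(V₁/V₂)^n = 222 kPa.
For an ideal gas ΔU = nCvΔT with Cv = (5/2)R = 20.8 J/(mol·K).
ΔU = 4.09×20.8×(344−596) = -21400 J.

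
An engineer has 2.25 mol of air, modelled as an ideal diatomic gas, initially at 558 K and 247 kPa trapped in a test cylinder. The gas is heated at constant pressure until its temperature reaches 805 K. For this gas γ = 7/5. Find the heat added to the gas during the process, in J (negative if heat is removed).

16200 J

V₁ = nRT₁/P₁ = 2.25×8.314×558/247 = 42.3 L.
Isobaric: P stays 247 kPa; V/T = const ⇒ T₂ = 805 K, V₂ = 61.0 L.
W = PΔV = 247×(61.0−42.3) kPa·L = 4620 J.
ΔU = nCvΔT = 2.25×20.8×(805−558) = 11600 J.
Q = ΔU + W = nCpΔT = 16200 J.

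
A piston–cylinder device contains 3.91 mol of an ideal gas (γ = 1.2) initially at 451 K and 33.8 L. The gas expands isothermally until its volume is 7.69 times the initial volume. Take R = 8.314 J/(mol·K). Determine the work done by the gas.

29900 J

P₁ = nRT₁/V₁ = 3.91×8.314×451/33.8 = 434 kPa.
Isothermal: T stays 451 K; PV = const ⇒ V₂ = 260 L, P₂ = 56.4 kPa.
W = nRT ln(V₂/V₁) = 3.91×8.314×451×ln(7.69) = 29900 J.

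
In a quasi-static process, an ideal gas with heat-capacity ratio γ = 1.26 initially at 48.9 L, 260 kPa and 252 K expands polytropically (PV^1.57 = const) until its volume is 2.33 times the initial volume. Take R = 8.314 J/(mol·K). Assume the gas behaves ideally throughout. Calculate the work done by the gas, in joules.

8530 J

n = P₁V₁/(RT₁) = 260×48.9/(8.314×252) = 6.07 mol.
Polytropic n=1.57: T₂ = T₁(V₁/V₂)^(n−1) = 252×(0.429)^0.57 = 156 K; P₂ = P₁(V₁/V₂)^n = 68.9 kPa.
W = (P₁V₁−P₂V₂)/(n−1) = (260×48.9−68.9×114)/0.57 = 8530 J.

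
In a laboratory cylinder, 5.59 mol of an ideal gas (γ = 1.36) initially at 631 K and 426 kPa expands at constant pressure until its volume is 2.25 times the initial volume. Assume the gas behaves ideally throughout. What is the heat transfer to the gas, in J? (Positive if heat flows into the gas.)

V₁ = nRT₁/P₁ = 5.59×8.314×631/426 = 68.8 L.
Isobaric: P stays 426 kPa; V/T = const ⇒ T₂ = 1420 K, V₂ = 155 L.
W = PΔV = 426×(155−68.8) kPa·L = 36700 J.
ΔU = nCvΔT = 5.59×23.1×(1420−631) = 102000 J.
Q = ΔU + W = nCpΔT = 138000 J.

138000 J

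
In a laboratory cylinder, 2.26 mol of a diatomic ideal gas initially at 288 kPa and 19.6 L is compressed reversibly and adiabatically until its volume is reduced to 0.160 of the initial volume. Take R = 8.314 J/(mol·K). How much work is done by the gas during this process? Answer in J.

-15300 J

T₁ = P₁V₁/(nR) = 288×19.6/(2.26×8.314) = 300 K.
Adiabatic: TV^(γ−1) = const ⇒ T₂ = 300×(6.25)^0.400 = 625 K; PV^γ = const ⇒ P₂ = 3750 kPa.
ΔU = nCvΔT = 2.26×20.8×(625−300) = 15300 J.
Q = 0 for an adiabatic process, so W = −ΔU = -15300 J.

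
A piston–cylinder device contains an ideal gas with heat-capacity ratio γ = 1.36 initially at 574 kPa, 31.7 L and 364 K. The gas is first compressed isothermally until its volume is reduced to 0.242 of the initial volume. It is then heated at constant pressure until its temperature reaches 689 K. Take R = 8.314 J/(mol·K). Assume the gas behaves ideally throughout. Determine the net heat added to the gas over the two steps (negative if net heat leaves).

35600 J

n = P₁V₁/(RT₁) = 574×31.7/(8.314×364) = 6.01 mol.
Step 1 — Isothermal: T stays 364 K; PV = const ⇒ V₂ = 7.67 L, P₂ = 2370 kPa.
ΔU = 0 (ideal gas, T constant).
W = nRT ln(V₂/V₁) = 6.01×8.314×364×ln(0.242) = -25800 J.
Q = ΔU + W = -25800 J.
State after step 1: P = 2370 kPa, V = 7.67 L, T = 364 K.
Step 2 — Isobaric: P stays 2370 kPa; V/T = const ⇒ T₂ = 689 K, V₂ = 14.5 L.
W = PΔV = 2370×(14.5−7.67) kPa·L = 16200 J.
ΔU = nCvΔT = 6.01×23.1×(689−364) = 45100 J.
Q = ΔU + W = nCpΔT = 61400 J.
Net over both steps: W = -9570 J, Q = 35600 J, ΔU = 45100 J.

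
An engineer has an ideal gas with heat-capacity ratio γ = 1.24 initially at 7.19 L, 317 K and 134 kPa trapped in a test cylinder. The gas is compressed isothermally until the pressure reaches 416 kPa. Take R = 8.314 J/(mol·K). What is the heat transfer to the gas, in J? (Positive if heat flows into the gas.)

-1090 J

n = P₁V₁/(RT₁) = 134×7.19/(8.314×317) = 0.366 mol.
Isothermal: T stays 317 K; PV = const ⇒ V₂ = 2.32 L, P₂ = 416 kPa.
ΔU = 0 (ideal gas, T constant).
W = nRT ln(V₂/V₁) = 0.366×8.314×317×ln(0.322) = -1090 J.
Q = ΔU + W = -1090 J.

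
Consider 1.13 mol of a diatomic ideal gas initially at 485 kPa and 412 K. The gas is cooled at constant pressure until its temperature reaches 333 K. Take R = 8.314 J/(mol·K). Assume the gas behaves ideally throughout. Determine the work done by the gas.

V₁ = nRT₁/P₁ = 1.13×8.314×412/485 = 7.98 L.
Isobaric: P stays 485 kPa; V/T = const ⇒ T₂ = 333 K, V₂ = 6.45 L.
W = PΔV = 485×(6.45−7.98) kPa·L = -742 J.

-742 J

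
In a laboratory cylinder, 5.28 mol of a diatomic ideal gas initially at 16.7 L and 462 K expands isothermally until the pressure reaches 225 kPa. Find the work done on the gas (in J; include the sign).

P₁ = nRT₁/V₁ = 5.28×8.314×462/16.7 = 1210 kPa.
Isothermal: T stays 462 K; PV = const ⇒ V₂ = 90.1 L, P₂ = 225 kPa.
W = nRT ln(V₂/V₁) = 5.28×8.314×462×ln(5.40) = 34200 J.
Work done on the gas = −W_by = -34200 J.

-34200 J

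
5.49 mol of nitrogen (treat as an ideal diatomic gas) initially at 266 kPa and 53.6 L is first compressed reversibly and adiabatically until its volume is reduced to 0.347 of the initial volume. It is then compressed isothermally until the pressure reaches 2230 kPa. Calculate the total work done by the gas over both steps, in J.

T₁ = P₁V₁/(nR) = 266×53.6/(5.49×8.314) = 312 K.
Step 1 — Adiabatic: TV^(γ−1) = const ⇒ T₂ = 312×(2.88)^0.400 = 477 K; PV^γ = const ⇒ P₂ = 1170 kPa.
ΔU = nCvΔT = 5.49×20.8×(477−312) = 18800 J.
Q = 0 for an adiabatic process, so W = −ΔU = -18800 J.
State after step 1: P = 1170 kPa, V = 18.6 L, T = 477 K.
Step 2 — Isothermal: T stays 477 K; PV = const ⇒ V₂ = 9.76 L, P₂ = 2230 kPa.
ΔU = 0 (ideal gas, T constant).
W = nRT ln(V₂/V₁) = 5.49×8.314×477×ln(0.525) = -14000 J.
Q = ΔU + W = -14000 J.
Net over both steps: W = -32800 J, Q = -14000 J, ΔU = 18800 J.

-32800 J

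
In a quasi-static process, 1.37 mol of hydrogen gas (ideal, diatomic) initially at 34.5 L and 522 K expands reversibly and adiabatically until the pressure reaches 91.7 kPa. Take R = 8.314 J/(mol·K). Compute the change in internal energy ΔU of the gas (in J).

P₁ = nRT₁/V₁ = 1.37×8.314×522/34.5 = 172 kPa.
Adiabatic: T₂/T₁ = (P₂/P₁)^((γ−1)/γ) ⇒ T₂ = 522×(0.532)^0.286 = 436 K; V₂ = 54.1 L.
For an ideal gas ΔU = nCvΔT with Cv = (5/2)R = 20.8 J/(mol·K).
ΔU = 1.37×20.8×(436−522) = -2450 J.

-2450 J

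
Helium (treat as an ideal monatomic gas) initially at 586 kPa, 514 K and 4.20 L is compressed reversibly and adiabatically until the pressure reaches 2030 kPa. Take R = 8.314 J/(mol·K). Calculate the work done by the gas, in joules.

n = P₁V₁/(RT₁) = 586×4.20/(8.314×514) = 0.576 mol.
Adiabatic: T₂/T₁ = (P₂/P₁)^((γ−1)/γ) ⇒ T₂ = 514×(3.46)^0.400 = 845 K; V₂ = 1.99 L.
ΔU = nCvΔT = 0.576×12.5×(845−514) = 2380 J.
Q = 0 for an adiabatic process, so W = −ΔU = -2380 J.

-2380 J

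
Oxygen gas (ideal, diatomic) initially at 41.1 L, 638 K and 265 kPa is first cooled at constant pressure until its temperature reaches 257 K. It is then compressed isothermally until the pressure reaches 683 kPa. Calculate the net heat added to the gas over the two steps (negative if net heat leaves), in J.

-26900 J

n = P₁V₁/(RT₁) = 265×41.1/(8.314×638) = 2.05 mol.
Step 1 — Isobaric: P stays 265 kPa; V/T = const ⇒ T₂ = 257 K, V₂ = 16.6 L.
W = PΔV = 265×(16.6−41.1) kPa·L = -6500 J.
ΔU = nCvΔT = 2.05×20.8×(257−638) = -16300 J.
Q = ΔU + W = nCpΔT = -22800 J.
State after step 1: P = 265 kPa, V = 16.6 L, T = 257 K.
Step 2 — Isothermal: T stays 257 K; PV = const ⇒ V₂ = 6.42 L, P₂ = 683 kPa.
ΔU = 0 (ideal gas, T constant).
W = nRT ln(V₂/V₁) = 2.05×8.314×257×ln(0.388) = -4150 J.
Q = ΔU + W = -4150 J.
Net over both steps: W = -10700 J, Q = -26900 J, ΔU = -16300 J.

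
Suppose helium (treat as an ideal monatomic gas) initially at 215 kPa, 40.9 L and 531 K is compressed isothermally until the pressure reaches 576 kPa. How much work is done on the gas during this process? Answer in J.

8670 J

n = P₁V₁/(RT₁) = 215×40.9/(8.314×531) = 1.99 mol.
Isothermal: T stays 531 K; PV = const ⇒ V₂ = 15.3 L, P₂ = 576 kPa.
W = nRT ln(V₂/V₁) = 1.99×8.314×531×ln(0.373) = -8670 J.
Work done on the gas = −W_by = 8670 J.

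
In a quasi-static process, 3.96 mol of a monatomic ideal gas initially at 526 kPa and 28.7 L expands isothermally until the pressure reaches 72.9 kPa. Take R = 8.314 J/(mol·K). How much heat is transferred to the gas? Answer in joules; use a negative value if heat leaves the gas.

29800 J

T₁ = P₁V₁/(nR) = 526×28.7/(3.96×8.314) = 459 K.
Isothermal: T stays 459 K; PV = const ⇒ V₂ = 207 L, P₂ = 72.9 kPa.
ΔU = 0 (ideal gas, T constant).
W = nRT ln(V₂/V₁) = 3.96×8.314×459×ln(7.22) = 29800 J.
Q = ΔU + W = 29800 J.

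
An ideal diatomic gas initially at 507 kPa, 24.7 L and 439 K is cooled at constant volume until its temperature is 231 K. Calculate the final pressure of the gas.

Isochoric: V stays 24.7 L; P/T = const ⇒ T₂ = 231 K, P₂ = 267 kPa.

267 kPa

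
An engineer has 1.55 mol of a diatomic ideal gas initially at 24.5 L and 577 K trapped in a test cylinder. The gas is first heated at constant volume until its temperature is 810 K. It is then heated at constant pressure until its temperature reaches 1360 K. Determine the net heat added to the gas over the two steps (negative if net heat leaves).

P₁ = nRT₁/V₁ = 1.55×8.314×577/24.5 = 303 kPa.
Step 1 — Isochoric: V stays 24.5 L; P/T = const ⇒ T₂ = 810 K, P₂ = 426 kPa.
W = 0 (no volume change).
ΔU = nCvΔT = 1.55×20.8×(810−577) = 7510 J.
Q = ΔU = 7510 J.
State after step 1: P = 426 kPa, V = 24.5 L, T = 810 K.
Step 2 — Isobaric: P stays 426 kPa; V/T = const ⇒ T₂ = 1360 K, V₂ = 41.1 L.
W = PΔV = 426×(41.1−24.5) kPa·L = 7090 J.
ΔU = nCvΔT = 1.55×20.8×(1360−810) = 17700 J.
Q = ΔU + W = nCpΔT = 24800 J.
Net over both steps: W = 7090 J, Q = 32300 J, ΔU = 25200 J.

32300 J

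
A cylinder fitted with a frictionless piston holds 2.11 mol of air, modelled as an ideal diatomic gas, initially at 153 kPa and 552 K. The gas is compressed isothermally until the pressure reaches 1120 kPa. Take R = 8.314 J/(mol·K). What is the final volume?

V₁ = nRT₁/P₁ = 2.11×8.314×552/153 = 63.3 L.
Isothermal: T stays 552 K; PV = const ⇒ V₂ = 8.65 L, P₂ = 1120 kPa.

8.65 L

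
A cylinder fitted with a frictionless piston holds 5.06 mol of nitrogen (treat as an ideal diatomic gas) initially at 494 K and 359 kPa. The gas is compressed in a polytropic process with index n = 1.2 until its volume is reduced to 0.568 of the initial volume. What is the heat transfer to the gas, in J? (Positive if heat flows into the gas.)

V₁ = nRT₁/P₁ = 5.06×8.314×494/359 = 57.9 L.
Polytropic n=1.2: T₂ = T₁(V₁/V₂)^(n−1) = 494×(1.76)^0.20 = 553 K; P₂ = P₁(V₁/V₂)^n = 708 kPa.
W = (P₁V₁−P₂V₂)/(n−1) = (359×57.9−708×32.9)/0.20 = -12400 J.
ΔU = nCvΔT = 5.06×20.8×(553−494) = 6220 J.
Q = ΔU + W = -6220 J.

-6220 J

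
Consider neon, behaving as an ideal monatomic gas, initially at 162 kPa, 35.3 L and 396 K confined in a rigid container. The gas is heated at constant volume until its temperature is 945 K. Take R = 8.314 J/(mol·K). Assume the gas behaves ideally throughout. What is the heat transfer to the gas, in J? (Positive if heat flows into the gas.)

11900 J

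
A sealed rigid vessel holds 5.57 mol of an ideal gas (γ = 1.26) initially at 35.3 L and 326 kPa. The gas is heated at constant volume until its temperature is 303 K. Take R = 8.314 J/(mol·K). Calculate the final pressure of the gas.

397 kPa

T₁ = P₁V₁/(nR) = 326×35.3/(5.57×8.314) = 249 K.
Isochoric: V stays 35.3 L; P/T = const ⇒ T₂ = 303 K, P₂ = 397 kPa.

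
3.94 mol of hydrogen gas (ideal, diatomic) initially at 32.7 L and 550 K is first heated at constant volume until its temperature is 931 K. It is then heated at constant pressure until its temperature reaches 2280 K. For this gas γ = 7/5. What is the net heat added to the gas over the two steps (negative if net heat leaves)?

P₁ = nRT₁/V₁ = 3.94×8.314×550/32.7 = 551 kPa.
Step 1 — Isochoric: V stays 32.7 L; P/T = const ⇒ T₂ = 931 K, P₂ = 933 kPa.
W = 0 (no volume change).
ΔU = nCvΔT = 3.94×20.8×(931−550) = 31200 J.
Q = ΔU = 31200 J.
State after step 1: P = 933 kPa, V = 32.7 L, T = 931 K.
Step 2 — Isobaric: P stays 933 kPa; V/T = const ⇒ T₂ = 2280 K, V₂ = 80.1 L.
W = PΔV = 933×(80.1−32.7) kPa·L = 44200 J.
ΔU = nCvΔT = 3.94×20.8×(2280−931) = 110000 J.
Q = ΔU + W = nCpΔT = 155000 J.
Net over both steps: W = 44200 J, Q = 186000 J, ΔU = 142000 J.

186000 J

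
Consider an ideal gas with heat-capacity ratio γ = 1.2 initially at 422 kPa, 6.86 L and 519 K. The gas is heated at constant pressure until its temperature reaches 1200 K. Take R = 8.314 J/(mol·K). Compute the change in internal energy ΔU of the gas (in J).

19000 J

n = P₁V₁/(RT₁) = 422×6.86/(8.314×519) = 0.671 mol.
Isobaric: P stays 422 kPa; V/T = const ⇒ T₂ = 1200 K, V₂ = 15.9 L.
For an ideal gas ΔU = nCvΔT with Cv = R/(γ−1) = 41.6 J/(mol·K).
ΔU = 0.671×41.6×(1200−519) = 19000 J.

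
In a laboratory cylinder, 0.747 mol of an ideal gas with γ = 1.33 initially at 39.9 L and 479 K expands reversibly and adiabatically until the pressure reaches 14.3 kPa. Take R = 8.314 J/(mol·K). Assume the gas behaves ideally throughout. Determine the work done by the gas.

P₁ = nRT₁/V₁ = 0.747×8.314×479/39.9 = 74.6 kPa.
Adiabatic: T₂/T₁ = (P₂/P₁)^((γ−1)/γ) ⇒ T₂ = 479×(0.192)^0.248 = 318 K; V₂ = 138 L.
ΔU = nCvΔT = 0.747×25.2×(318−479) = -3030 J.
Q = 0 for an adiabatic process, so W = −ΔU = 3030 J.

3030 J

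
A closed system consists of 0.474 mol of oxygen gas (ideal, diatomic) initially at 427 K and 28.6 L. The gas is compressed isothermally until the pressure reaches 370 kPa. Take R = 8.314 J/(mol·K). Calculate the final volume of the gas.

P₁ = nRT₁/V₁ = 0.474×8.314×427/28.6 = 58.8 kPa.
Isothermal: T stays 427 K; PV = const ⇒ V₂ = 4.55 L, P₂ = 370 kPa.

4.55 L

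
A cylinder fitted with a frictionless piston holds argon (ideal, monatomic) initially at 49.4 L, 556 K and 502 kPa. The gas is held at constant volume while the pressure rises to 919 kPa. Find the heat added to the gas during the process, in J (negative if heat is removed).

30900 J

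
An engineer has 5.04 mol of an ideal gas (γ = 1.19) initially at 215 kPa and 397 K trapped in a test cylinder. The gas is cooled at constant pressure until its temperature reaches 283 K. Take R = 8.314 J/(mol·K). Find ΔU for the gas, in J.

-25100 J

V₁ = nRT₁/P₁ = 5.04×8.314×397/215 = 77.4 L.
Isobaric: P stays 215 kPa; V/T = const ⇒ T₂ = 283 K, V₂ = 55.2 L.
For an ideal gas ΔU = nCvΔT with Cv = R/(γ−1) = 43.8 J/(mol·K).
ΔU = 5.04×43.8×(283−397) = -25100 J.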